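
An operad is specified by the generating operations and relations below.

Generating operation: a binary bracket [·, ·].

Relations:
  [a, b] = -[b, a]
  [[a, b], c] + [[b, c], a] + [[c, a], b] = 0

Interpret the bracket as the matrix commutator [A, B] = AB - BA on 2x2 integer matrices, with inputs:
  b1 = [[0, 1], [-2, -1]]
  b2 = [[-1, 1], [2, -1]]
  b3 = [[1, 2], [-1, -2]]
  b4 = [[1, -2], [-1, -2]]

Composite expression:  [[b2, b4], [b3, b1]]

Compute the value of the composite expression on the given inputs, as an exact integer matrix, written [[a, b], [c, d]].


[b2, b4] = [[3, -3], [6, -3]]
[b3, b1] = [[-3, 1], [5, 3]]
[[b2, b4], [b3, b1]] = [[-21, -12], [-66, 21]]

[[-21, -12], [-66, 21]]


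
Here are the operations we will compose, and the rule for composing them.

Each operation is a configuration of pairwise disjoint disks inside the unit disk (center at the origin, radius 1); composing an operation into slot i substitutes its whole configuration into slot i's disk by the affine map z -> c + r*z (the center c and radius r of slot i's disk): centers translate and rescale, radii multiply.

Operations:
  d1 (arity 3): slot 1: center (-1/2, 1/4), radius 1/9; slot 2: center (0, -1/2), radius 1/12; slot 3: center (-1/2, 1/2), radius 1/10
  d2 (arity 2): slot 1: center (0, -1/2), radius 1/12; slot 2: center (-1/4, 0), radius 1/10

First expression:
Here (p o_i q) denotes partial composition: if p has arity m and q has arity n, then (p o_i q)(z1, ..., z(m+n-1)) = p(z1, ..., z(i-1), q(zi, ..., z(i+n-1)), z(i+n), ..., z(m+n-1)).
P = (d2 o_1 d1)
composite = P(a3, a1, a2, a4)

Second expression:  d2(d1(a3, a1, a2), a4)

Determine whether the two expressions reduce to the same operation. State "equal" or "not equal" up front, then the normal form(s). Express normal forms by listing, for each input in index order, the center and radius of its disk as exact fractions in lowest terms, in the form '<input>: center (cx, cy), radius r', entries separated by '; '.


equal: each reduces to a1: center (0, -13/24), radius 1/144; a2: center (-1/24, -11/24), radius 1/120; a3: center (-1/24, -23/48), radius 1/108; a4: center (-1/4, 0), radius 1/10

The first composite normalizes to a1: center (0, -13/24), radius 1/144; a2: center (-1/24, -11/24), radius 1/120; a3: center (-1/24, -23/48), radius 1/108; a4: center (-1/4, 0), radius 1/10
The second composite normalizes to a1: center (0, -13/24), radius 1/144; a2: center (-1/24, -11/24), radius 1/120; a3: center (-1/24, -23/48), radius 1/108; a4: center (-1/4, 0), radius 1/10
Both agree, so they are equal.


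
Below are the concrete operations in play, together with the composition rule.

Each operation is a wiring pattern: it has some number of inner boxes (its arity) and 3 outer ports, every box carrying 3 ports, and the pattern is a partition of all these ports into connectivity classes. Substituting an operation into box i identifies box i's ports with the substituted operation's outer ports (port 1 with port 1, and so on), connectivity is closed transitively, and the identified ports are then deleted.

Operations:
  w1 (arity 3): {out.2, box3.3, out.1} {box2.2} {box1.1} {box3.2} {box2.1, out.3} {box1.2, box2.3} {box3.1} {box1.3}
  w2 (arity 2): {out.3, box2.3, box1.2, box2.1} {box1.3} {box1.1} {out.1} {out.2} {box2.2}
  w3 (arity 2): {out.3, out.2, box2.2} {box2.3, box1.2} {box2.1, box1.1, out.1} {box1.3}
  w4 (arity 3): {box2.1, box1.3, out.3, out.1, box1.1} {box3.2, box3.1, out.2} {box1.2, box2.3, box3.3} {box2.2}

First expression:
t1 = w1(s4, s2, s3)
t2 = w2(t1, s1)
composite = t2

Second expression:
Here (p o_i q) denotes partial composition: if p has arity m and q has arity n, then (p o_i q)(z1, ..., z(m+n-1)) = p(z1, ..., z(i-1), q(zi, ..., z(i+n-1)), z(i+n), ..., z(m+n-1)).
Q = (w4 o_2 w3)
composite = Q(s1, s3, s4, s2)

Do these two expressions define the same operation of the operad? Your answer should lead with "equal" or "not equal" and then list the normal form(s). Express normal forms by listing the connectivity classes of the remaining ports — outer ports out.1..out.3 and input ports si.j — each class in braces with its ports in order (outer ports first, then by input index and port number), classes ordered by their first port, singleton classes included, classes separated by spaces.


not equal — first {out.1} {out.2} {out.3, s1.1, s1.3, s3.3} {s1.2} {s2.1} {s2.2} {s2.3, s4.2} {s3.1} {s3.2} {s4.1} {s4.3}, second {out.1, out.3, s1.1, s1.3, s3.1, s4.1} {out.2, s2.1, s2.2} {s1.2, s2.3, s4.2} {s3.2, s4.3} {s3.3}

Normal form of the first expression: {out.1} {out.2} {out.3, s1.1, s1.3, s3.3} {s1.2} {s2.1} {s2.2} {s2.3, s4.2} {s3.1} {s3.2} {s4.1} {s4.3}
Normal form of the second expression: {out.1, out.3, s1.1, s1.3, s3.1, s4.1} {out.2, s2.1, s2.2} {s1.2, s2.3, s4.2} {s3.2, s4.3} {s3.3}
Different reductions; not equal.


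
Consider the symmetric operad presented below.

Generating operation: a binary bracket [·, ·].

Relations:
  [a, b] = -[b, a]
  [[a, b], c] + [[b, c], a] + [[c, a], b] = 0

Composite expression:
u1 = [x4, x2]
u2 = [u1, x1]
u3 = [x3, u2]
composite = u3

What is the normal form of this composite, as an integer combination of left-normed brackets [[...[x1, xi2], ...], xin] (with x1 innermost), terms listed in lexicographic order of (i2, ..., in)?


-[[[x1, x2], x4], x3] + [[[x1, x4], x2], x3]

A multilinear Lie element is pinned by x1-initial words (x1 innermost).
Composite bracket: [x3, [[x4, x2], x1]]
Expanding via [a, b] = ab - ba: 8 signed words (2^3 = 8).
Words beginning with x1 determine it all:
  word x1x2x4x3 has sign -1, contributing -[[[x1, x2], x4], x3]
  word x1x4x2x3 has sign +1, contributing +[[[x1, x4], x2], x3]


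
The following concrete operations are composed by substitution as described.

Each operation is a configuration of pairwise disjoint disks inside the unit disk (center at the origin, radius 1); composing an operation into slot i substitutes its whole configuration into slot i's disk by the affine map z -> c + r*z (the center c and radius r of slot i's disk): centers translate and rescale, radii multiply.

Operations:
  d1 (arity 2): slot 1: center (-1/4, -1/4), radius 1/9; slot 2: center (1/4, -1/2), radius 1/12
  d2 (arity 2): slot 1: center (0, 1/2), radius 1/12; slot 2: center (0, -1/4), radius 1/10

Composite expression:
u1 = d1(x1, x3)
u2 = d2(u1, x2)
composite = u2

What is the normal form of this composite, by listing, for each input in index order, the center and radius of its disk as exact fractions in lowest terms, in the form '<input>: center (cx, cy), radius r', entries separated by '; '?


x1: center (-1/48, 23/48), radius 1/108; x2: center (0, -1/4), radius 1/10; x3: center (1/48, 11/24), radius 1/144

Follow each x-input down from d2: c' goes to c + r*c', radius to r*r'.
x1 passes through 2 substitutions, ending at center (-1/48, 23/48), radius 1/108
x3 passes through 2 substitutions, ending at center (1/48, 11/24), radius 1/144
x2 passes through 1 substitution, ending at center (0, -1/4), radius 1/10


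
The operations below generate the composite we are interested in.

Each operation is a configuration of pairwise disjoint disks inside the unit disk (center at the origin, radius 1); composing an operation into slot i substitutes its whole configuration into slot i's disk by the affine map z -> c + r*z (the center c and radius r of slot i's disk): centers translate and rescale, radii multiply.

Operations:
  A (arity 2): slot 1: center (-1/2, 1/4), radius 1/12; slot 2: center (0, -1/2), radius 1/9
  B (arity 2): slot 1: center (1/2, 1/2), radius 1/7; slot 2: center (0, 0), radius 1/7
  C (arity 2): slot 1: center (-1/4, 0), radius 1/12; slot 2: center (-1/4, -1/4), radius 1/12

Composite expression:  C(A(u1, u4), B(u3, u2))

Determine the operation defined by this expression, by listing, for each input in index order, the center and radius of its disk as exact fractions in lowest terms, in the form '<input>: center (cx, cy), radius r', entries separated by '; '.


u1: center (-7/24, 1/48), radius 1/144; u2: center (-1/4, -1/4), radius 1/84; u3: center (-5/24, -5/24), radius 1/84; u4: center (-1/4, -1/24), radius 1/108


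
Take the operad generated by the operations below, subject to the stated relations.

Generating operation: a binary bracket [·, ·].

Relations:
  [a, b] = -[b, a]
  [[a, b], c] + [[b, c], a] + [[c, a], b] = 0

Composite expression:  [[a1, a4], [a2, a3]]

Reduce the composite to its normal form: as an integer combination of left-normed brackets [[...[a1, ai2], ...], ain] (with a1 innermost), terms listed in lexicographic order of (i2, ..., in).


[[[a1, a4], a2], a3] - [[[a1, a4], a3], a2]

A multilinear Lie element is pinned by a1-initial words (a1 innermost).
Composite bracket: [[a1, a4], [a2, a3]]
Each bracket splits as ab - ba, giving 8 signed words (2^3 = 8).
Words beginning with a1 determine it all:
  word a1a4a2a3 has sign +1, contributing +[[[a1, a4], a2], a3]
  word a1a4a3a2 has sign -1, contributing -[[[a1, a4], a3], a2]


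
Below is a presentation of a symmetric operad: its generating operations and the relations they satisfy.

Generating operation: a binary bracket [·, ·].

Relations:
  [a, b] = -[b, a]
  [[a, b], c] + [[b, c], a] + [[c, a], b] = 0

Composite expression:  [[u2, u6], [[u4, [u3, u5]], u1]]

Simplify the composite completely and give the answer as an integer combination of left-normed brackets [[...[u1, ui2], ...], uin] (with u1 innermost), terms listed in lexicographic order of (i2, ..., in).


-[[[[[u1, u3], u5], u4], u2], u6] + [[[[[u1, u3], u5], u4], u6], u2] + [[[[[u1, u4], u3], u5], u2], u6] - [[[[[u1, u4], u3], u5], u6], u2] - [[[[[u1, u4], u5], u3], u2], u6] + [[[[[u1, u4], u5], u3], u6], u2] + [[[[[u1, u5], u3], u4], u2], u6] - [[[[[u1, u5], u3], u4], u6], u2]

Antisymmetry and Jacobi reduce to u1-anchored left-normed brackets.
Composite bracket: [[u2, u6], [[u4, [u3, u5]], u1]]
The bracket unfolds into 32 signed words via [a, b] = ab - ba (2^5 = 32).
Collect the words opening with u1:
  sign of u1u3u5u4u2u6 is -1, so it contributes -[[[[[u1, u3], u5], u4], u2], u6]
  sign of u1u3u5u4u6u2 is +1, so it contributes +[[[[[u1, u3], u5], u4], u6], u2]
  sign of u1u4u3u5u2u6 is +1, so it contributes +[[[[[u1, u4], u3], u5], u2], u6]
  sign of u1u4u3u5u6u2 is -1, so it contributes -[[[[[u1, u4], u3], u5], u6], u2]
  sign of u1u4u5u3u2u6 is -1, so it contributes -[[[[[u1, u4], u5], u3], u2], u6]
  sign of u1u4u5u3u6u2 is +1, so it contributes +[[[[[u1, u4], u5], u3], u6], u2]
  sign of u1u5u3u4u2u6 is +1, so it contributes +[[[[[u1, u5], u3], u4], u2], u6]
  sign of u1u5u3u4u6u2 is -1, so it contributes -[[[[[u1, u5], u3], u4], u6], u2]


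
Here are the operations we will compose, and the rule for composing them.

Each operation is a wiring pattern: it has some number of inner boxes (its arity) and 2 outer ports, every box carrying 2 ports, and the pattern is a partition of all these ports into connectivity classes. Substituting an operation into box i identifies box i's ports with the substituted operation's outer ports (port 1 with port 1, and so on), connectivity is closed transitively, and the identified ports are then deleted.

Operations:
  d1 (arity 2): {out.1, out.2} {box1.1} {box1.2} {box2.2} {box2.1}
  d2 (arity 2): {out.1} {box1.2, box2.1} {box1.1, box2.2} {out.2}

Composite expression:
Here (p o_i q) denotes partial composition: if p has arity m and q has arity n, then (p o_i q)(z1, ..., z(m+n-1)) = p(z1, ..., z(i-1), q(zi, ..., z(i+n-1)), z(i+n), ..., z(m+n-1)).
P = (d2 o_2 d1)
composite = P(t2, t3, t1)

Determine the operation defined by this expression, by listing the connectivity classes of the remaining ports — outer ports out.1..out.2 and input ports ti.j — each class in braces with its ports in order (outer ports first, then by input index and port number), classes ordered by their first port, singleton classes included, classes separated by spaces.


{out.1} {out.2} {t1.1} {t1.2} {t2.1, t2.2} {t3.1} {t3.2}

Connectivity passes through glued d2-boundaries; trace each wire chain.
the subtree at d1 composes to {out.1, out.2} {t1.1} {t1.2} {t3.1} {t3.2} on (t3, t1); out.j = own outer ports
the subtree at d2 composes to {out.1} {out.2} {t1.1} {t1.2} {t2.1, t2.2} {t3.1} {t3.2} on (t2, t3, t1); out.j = own outer ports


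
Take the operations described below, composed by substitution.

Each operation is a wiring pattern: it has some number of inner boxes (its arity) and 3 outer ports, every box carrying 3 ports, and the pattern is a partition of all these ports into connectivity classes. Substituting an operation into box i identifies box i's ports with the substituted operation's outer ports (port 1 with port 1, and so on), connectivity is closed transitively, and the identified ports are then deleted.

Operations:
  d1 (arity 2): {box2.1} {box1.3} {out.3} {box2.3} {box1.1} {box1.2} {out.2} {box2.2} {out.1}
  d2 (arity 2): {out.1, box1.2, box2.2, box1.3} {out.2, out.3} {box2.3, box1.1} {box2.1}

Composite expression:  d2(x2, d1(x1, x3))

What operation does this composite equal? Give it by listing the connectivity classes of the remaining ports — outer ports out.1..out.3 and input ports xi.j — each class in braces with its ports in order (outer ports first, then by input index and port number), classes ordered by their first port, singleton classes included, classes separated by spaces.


Treat the ports identified at d2 as solder joints: merge, then drop.
composing d1 on (x1, x3), with out.j its own outer ports: {out.1} {out.2} {out.3} {x1.1} {x1.2} {x1.3} {x3.1} {x3.2} {x3.3}
composing d2 on (x2, x1, x3), with out.j its own outer ports: {out.1, x2.2, x2.3} {out.2, out.3} {x1.1} {x1.2} {x1.3} {x2.1} {x3.1} {x3.2} {x3.3}

{out.1, x2.2, x2.3} {out.2, out.3} {x1.1} {x1.2} {x1.3} {x2.1} {x3.1} {x3.2} {x3.3}


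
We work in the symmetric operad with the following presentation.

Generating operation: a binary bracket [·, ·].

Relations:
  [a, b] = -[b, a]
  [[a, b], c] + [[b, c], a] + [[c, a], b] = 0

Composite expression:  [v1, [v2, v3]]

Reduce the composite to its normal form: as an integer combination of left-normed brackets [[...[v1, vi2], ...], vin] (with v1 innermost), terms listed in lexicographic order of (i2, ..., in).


Skip Jacobi rewriting: expand, keep v1-initial words, read off terms.
Composite bracket: [v1, [v2, v3]]
Under [a, b] = ab - ba we get 4 signed associative words (2^2 = 4).
Collect the words opening with v1:
  from v1v2v3, sign +1: term +[[v1, v2], v3]
  from v1v3v2, sign -1: term -[[v1, v3], v2]

[[v1, v2], v3] - [[v1, v3], v2]


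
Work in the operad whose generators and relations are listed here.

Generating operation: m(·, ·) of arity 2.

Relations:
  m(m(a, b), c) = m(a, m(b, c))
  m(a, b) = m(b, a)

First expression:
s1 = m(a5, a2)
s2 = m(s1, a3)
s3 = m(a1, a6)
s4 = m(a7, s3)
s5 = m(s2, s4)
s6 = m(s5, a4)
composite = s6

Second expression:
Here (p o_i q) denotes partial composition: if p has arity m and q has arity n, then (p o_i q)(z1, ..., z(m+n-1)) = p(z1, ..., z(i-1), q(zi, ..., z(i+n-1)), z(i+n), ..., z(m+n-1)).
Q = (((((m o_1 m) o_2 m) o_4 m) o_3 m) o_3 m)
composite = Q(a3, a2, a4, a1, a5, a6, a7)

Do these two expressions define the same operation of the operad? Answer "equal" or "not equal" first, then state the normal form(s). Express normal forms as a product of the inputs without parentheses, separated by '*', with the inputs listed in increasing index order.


equal — both sides give a1 * a2 * a3 * a4 * a5 * a6 * a7


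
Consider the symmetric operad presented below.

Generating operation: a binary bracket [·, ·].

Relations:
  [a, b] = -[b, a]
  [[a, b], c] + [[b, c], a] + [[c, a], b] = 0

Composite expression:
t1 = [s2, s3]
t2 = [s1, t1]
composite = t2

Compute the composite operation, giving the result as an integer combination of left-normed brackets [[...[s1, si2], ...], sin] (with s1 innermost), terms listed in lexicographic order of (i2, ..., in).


[[s1, s2], s3] - [[s1, s3], s2]

A multilinear Lie element is pinned by s1-initial words (s1 innermost).
Composite bracket: [s1, [s2, s3]]
Applying ab - ba throughout gives 4 signed words (2^2 = 4).
Only words starting with s1 matter:
  from s1s2s3, sign +1: term +[[s1, s2], s3]
  from s1s3s2, sign -1: term -[[s1, s3], s2]


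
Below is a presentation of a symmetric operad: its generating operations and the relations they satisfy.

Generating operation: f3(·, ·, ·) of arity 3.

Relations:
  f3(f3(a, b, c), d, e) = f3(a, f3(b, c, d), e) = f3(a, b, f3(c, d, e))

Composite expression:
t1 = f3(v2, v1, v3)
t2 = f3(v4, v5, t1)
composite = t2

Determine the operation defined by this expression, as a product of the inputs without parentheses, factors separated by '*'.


The f3-tree's shape is irrelevant; the v-reading-order decides.
f3(v2, v1, v3) reduces to v2 * v1 * v3
f3(v4, v5, f3(v2, v1, v3)) reduces to v4 * v5 * v2 * v1 * v3

v4 * v5 * v2 * v1 * v3


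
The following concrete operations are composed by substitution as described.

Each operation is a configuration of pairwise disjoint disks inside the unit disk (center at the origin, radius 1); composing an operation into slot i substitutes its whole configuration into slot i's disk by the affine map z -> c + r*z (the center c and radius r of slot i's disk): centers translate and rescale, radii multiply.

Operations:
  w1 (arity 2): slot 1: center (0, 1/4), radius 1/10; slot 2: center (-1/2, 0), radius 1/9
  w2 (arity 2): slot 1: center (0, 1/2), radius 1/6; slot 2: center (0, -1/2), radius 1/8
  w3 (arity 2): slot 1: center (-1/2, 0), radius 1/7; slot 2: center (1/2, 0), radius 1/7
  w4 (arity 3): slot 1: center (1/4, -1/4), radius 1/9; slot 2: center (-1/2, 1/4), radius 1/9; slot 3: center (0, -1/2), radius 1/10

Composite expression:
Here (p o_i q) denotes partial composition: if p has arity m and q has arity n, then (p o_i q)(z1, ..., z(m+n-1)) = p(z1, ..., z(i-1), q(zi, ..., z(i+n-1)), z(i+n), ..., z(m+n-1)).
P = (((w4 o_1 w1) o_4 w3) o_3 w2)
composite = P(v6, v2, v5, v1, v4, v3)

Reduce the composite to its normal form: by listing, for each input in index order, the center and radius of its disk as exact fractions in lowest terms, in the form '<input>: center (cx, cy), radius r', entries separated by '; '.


v1: center (-1/2, 7/36), radius 1/72; v2: center (7/36, -1/4), radius 1/81; v3: center (1/20, -1/2), radius 1/70; v4: center (-1/20, -1/2), radius 1/70; v5: center (-1/2, 11/36), radius 1/54; v6: center (1/4, -2/9), radius 1/90

Affine substitution under w4: radii multiply and v-centers shift.
input v6: applying the 2 nested substitutions gives center (1/4, -2/9), radius 1/90
input v2: applying the 2 nested substitutions gives center (7/36, -1/4), radius 1/81
input v5: applying the 2 nested substitutions gives center (-1/2, 11/36), radius 1/54
input v1: applying the 2 nested substitutions gives center (-1/2, 7/36), radius 1/72
input v4: applying the 2 nested substitutions gives center (-1/20, -1/2), radius 1/70
input v3: applying the 2 nested substitutions gives center (1/20, -1/2), radius 1/70


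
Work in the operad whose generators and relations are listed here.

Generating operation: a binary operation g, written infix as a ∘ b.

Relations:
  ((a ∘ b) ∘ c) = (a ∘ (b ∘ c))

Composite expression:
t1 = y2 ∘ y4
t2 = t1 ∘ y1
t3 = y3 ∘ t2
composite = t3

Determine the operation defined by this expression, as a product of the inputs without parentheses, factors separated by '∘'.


y3 ∘ y2 ∘ y4 ∘ y1


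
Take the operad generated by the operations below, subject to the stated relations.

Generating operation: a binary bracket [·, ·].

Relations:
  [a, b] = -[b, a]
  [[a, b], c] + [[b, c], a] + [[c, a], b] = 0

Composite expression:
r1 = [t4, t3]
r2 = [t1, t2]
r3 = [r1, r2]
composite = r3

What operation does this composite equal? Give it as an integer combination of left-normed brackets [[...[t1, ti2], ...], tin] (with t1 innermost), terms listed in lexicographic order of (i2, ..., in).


[[[t1, t2], t3], t4] - [[[t1, t2], t4], t3]

Expand each bracket as ab - ba; the t1-initial words give the coefficients.
Composite bracket: [[t4, t3], [t1, t2]]
Expanding via [a, b] = ab - ba: 8 signed words (2^3 = 8).
Coefficients come from the t1-initial words:
  t1t2t3t4 appears with sign +1, giving the term +[[[t1, t2], t3], t4]
  t1t2t4t3 appears with sign -1, giving the term -[[[t1, t2], t4], t3]


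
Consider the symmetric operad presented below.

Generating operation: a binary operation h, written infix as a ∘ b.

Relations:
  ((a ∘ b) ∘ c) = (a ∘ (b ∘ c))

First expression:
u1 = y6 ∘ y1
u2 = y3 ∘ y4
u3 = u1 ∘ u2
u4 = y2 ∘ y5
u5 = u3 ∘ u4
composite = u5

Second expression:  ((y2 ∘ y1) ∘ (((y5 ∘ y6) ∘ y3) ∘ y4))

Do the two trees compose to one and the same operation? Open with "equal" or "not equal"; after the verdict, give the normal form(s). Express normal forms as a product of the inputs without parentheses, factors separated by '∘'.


not equal — first y6 ∘ y1 ∘ y3 ∘ y4 ∘ y2 ∘ y5, second y2 ∘ y1 ∘ y5 ∘ y6 ∘ y3 ∘ y4

In normal form, the first expression is y6 ∘ y1 ∘ y3 ∘ y4 ∘ y2 ∘ y5
In normal form, the second expression is y2 ∘ y1 ∘ y5 ∘ y6 ∘ y3 ∘ y4
The forms do not match — not equal.


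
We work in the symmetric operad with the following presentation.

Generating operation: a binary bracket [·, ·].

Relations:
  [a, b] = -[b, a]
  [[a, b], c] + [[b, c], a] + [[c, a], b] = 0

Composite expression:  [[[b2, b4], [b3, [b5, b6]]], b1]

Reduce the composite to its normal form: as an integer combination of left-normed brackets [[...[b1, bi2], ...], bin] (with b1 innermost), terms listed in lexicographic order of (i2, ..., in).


-[[[[[b1, b2], b4], b3], b5], b6] + [[[[[b1, b2], b4], b3], b6], b5] + [[[[[b1, b2], b4], b5], b6], b3] - [[[[[b1, b2], b4], b6], b5], b3] + [[[[[b1, b3], b5], b6], b2], b4] - [[[[[b1, b3], b5], b6], b4], b2] - [[[[[b1, b3], b6], b5], b2], b4] + [[[[[b1, b3], b6], b5], b4], b2] + [[[[[b1, b4], b2], b3], b5], b6] - [[[[[b1, b4], b2], b3], b6], b5] - [[[[[b1, b4], b2], b5], b6], b3] + [[[[[b1, b4], b2], b6], b5], b3] - [[[[[b1, b5], b6], b3], b2], b4] + [[[[[b1, b5], b6], b3], b4], b2] + [[[[[b1, b6], b5], b3], b2], b4] - [[[[[b1, b6], b5], b3], b4], b2]

Skip Jacobi rewriting: expand, keep b1-initial words, read off terms.
Composite bracket: [[[b2, b4], [b3, [b5, b6]]], b1]
Under [a, b] = ab - ba we get 32 signed associative words (2^5 = 32).
Coefficients come from the b1-initial words:
  from b1b2b4b3b5b6, sign -1: term -[[[[[b1, b2], b4], b3], b5], b6]
  from b1b2b4b3b6b5, sign +1: term +[[[[[b1, b2], b4], b3], b6], b5]
  from b1b2b4b5b6b3, sign +1: term +[[[[[b1, b2], b4], b5], b6], b3]
  from b1b2b4b6b5b3, sign -1: term -[[[[[b1, b2], b4], b6], b5], b3]
  from b1b3b5b6b2b4, sign +1: term +[[[[[b1, b3], b5], b6], b2], b4]
  from b1b3b5b6b4b2, sign -1: term -[[[[[b1, b3], b5], b6], b4], b2]
  from b1b3b6b5b2b4, sign -1: term -[[[[[b1, b3], b6], b5], b2], b4]
  from b1b3b6b5b4b2, sign +1: term +[[[[[b1, b3], b6], b5], b4], b2]
  from b1b4b2b3b5b6, sign +1: term +[[[[[b1, b4], b2], b3], b5], b6]
  from b1b4b2b3b6b5, sign -1: term -[[[[[b1, b4], b2], b3], b6], b5]
  from b1b4b2b5b6b3, sign -1: term -[[[[[b1, b4], b2], b5], b6], b3]
  from b1b4b2b6b5b3, sign +1: term +[[[[[b1, b4], b2], b6], b5], b3]
  from b1b5b6b3b2b4, sign -1: term -[[[[[b1, b5], b6], b3], b2], b4]
  from b1b5b6b3b4b2, sign +1: term +[[[[[b1, b5], b6], b3], b4], b2]
  from b1b6b5b3b2b4, sign +1: term +[[[[[b1, b6], b5], b3], b2], b4]
  from b1b6b5b3b4b2, sign -1: term -[[[[[b1, b6], b5], b3], b4], b2]


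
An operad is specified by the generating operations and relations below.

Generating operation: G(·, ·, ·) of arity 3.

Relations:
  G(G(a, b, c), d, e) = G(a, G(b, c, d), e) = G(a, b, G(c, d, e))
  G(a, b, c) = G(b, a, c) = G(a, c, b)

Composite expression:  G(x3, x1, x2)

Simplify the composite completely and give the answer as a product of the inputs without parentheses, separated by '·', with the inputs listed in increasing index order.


x1 · x2 · x3

Key point: G commutes, so take the x-inputs in any fixed order.
G(x3, x1, x2) reduces to x3 · x1 · x2
putting the inputs in ascending order: x1 · x2 · x3


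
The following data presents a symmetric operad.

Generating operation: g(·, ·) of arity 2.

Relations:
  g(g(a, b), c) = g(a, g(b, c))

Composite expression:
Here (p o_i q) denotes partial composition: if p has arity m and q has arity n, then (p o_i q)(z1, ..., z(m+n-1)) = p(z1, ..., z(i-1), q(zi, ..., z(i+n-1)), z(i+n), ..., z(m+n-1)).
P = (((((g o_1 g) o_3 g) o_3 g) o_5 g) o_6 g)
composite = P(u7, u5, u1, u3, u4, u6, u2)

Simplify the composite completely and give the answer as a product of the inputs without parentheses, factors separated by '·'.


u7 · u5 · u1 · u3 · u4 · u6 · u2

Every regrouping of g is equal, so read the u-inputs in written order.
g(u7, u5) unparenthesizes to u7 · u5
g(u1, u3) unparenthesizes to u1 · u3
g(u6, u2) unparenthesizes to u6 · u2
g(u4, g(u6, u2)) unparenthesizes to u4 · u6 · u2
g(g(u1, u3), g(u4, g(u6, u2))) unparenthesizes to u1 · u3 · u4 · u6 · u2
g(g(u7, u5), g(g(u1, u3), g(u4, g(u6, u2)))) unparenthesizes to u7 · u5 · u1 · u3 · u4 · u6 · u2


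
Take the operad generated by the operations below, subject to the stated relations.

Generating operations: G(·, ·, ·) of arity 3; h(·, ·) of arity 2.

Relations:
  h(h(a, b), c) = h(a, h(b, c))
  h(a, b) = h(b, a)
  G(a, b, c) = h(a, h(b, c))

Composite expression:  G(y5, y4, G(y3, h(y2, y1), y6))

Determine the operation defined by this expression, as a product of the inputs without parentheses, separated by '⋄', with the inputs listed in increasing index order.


y1 ⋄ y2 ⋄ y3 ⋄ y4 ⋄ y5 ⋄ y6

Shape and order are irrelevant to G; the y-input set decides.
h(y2, y1) reduces to y2 ⋄ y1
G(y3, h(y2, y1), y6) reduces to y3 ⋄ y2 ⋄ y1 ⋄ y6
G(y5, y4, G(y3, h(y2, y1), y6)) reduces to y5 ⋄ y4 ⋄ y3 ⋄ y2 ⋄ y1 ⋄ y6
rearranged into index order: y1 ⋄ y2 ⋄ y3 ⋄ y4 ⋄ y5 ⋄ y6


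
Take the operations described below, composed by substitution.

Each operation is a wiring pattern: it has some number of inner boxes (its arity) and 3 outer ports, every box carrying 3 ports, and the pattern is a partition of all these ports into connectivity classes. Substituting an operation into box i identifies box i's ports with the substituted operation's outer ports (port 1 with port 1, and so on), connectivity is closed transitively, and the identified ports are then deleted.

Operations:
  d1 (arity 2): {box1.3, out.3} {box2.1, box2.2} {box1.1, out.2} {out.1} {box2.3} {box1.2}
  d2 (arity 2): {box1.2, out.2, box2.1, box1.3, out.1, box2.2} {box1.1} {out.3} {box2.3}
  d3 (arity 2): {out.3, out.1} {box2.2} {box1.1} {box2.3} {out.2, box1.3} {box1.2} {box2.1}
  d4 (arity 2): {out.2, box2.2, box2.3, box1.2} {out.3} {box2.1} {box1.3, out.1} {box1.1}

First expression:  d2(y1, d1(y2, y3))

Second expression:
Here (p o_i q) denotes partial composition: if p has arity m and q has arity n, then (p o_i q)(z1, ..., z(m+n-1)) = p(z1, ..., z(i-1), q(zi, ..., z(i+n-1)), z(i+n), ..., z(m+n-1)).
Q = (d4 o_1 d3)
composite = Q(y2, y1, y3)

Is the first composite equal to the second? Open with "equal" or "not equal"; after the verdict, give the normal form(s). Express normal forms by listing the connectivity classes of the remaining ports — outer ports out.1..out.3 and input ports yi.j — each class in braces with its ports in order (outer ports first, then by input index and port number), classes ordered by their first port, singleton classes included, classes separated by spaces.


Normal form of the first expression: {out.1, out.2, y1.2, y1.3, y2.1} {out.3} {y1.1} {y2.2} {y2.3} {y3.1, y3.2} {y3.3}
Normal form of the second expression: {out.1} {out.2, y2.3, y3.2, y3.3} {out.3} {y1.1} {y1.2} {y1.3} {y2.1} {y2.2} {y3.1}
They disagree, so not equal.

not equal — first {out.1, out.2, y1.2, y1.3, y2.1} {out.3} {y1.1} {y2.2} {y2.3} {y3.1, y3.2} {y3.3}, second {out.1} {out.2, y2.3, y3.2, y3.3} {out.3} {y1.1} {y1.2} {y1.3} {y2.1} {y2.2} {y3.1}


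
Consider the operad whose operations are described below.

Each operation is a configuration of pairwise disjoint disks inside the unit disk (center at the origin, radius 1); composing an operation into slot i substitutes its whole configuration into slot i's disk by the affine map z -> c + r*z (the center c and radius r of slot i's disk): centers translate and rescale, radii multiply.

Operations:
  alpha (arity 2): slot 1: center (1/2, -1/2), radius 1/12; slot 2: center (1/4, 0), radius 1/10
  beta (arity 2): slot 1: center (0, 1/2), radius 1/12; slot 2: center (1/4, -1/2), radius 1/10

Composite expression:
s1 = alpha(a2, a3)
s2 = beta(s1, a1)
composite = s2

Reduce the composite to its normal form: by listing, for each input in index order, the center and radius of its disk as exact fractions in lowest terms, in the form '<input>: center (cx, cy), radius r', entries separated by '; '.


a1: center (1/4, -1/2), radius 1/10; a2: center (1/24, 11/24), radius 1/144; a3: center (1/48, 1/2), radius 1/120

Each a-disk chains the slot maps above it in beta; radii multiply.
input a2: applying the 2 nested substitutions gives center (1/24, 11/24), radius 1/144
input a3: applying the 2 nested substitutions gives center (1/48, 1/2), radius 1/120
input a1: applying the 1 nested substitution gives center (1/4, -1/2), radius 1/10


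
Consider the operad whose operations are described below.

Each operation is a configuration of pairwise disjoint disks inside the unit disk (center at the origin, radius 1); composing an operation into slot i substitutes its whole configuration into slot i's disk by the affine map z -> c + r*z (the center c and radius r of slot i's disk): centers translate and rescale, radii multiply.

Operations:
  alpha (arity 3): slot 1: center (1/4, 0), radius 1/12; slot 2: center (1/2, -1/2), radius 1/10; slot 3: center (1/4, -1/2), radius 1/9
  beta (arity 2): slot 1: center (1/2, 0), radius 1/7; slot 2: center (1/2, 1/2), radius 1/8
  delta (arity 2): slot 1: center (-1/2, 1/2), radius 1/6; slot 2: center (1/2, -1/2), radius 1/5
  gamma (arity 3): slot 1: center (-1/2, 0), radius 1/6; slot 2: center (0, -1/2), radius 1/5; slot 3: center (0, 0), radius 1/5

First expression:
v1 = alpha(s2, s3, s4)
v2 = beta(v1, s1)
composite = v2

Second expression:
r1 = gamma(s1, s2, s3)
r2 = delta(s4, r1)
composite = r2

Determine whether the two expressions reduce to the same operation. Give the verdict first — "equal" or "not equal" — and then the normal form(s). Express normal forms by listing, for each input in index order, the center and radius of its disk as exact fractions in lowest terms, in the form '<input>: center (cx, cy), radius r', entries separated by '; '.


not equal; the first gives s1: center (1/2, 1/2), radius 1/8; s2: center (15/28, 0), radius 1/84; s3: center (4/7, -1/14), radius 1/70; s4: center (15/28, -1/14), radius 1/63 and the second s1: center (2/5, -1/2), radius 1/30; s2: center (1/2, -3/5), radius 1/25; s3: center (1/2, -1/2), radius 1/25; s4: center (-1/2, 1/2), radius 1/6

Normal form of the first expression: s1: center (1/2, 1/2), radius 1/8; s2: center (15/28, 0), radius 1/84; s3: center (4/7, -1/14), radius 1/70; s4: center (15/28, -1/14), radius 1/63
Normal form of the second expression: s1: center (2/5, -1/2), radius 1/30; s2: center (1/2, -3/5), radius 1/25; s3: center (1/2, -1/2), radius 1/25; s4: center (-1/2, 1/2), radius 1/6
The normal forms differ: not equal.


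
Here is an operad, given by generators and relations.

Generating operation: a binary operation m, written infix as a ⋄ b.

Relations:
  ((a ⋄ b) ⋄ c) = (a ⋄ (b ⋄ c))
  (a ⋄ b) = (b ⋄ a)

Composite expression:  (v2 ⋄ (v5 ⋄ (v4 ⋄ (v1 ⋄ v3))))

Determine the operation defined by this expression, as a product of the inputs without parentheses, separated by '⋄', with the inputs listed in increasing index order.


Key point: m commutes, so take the v-inputs in any fixed order.
(v1 ⋄ v3) collapses to v1 ⋄ v3
(v4 ⋄ (v1 ⋄ v3)) collapses to v4 ⋄ v1 ⋄ v3
(v5 ⋄ (v4 ⋄ (v1 ⋄ v3))) collapses to v5 ⋄ v4 ⋄ v1 ⋄ v3
(v2 ⋄ (v5 ⋄ (v4 ⋄ (v1 ⋄ v3)))) collapses to v2 ⋄ v5 ⋄ v4 ⋄ v1 ⋄ v3
the factors in increasing index order: v1 ⋄ v2 ⋄ v3 ⋄ v4 ⋄ v5

v1 ⋄ v2 ⋄ v3 ⋄ v4 ⋄ v5


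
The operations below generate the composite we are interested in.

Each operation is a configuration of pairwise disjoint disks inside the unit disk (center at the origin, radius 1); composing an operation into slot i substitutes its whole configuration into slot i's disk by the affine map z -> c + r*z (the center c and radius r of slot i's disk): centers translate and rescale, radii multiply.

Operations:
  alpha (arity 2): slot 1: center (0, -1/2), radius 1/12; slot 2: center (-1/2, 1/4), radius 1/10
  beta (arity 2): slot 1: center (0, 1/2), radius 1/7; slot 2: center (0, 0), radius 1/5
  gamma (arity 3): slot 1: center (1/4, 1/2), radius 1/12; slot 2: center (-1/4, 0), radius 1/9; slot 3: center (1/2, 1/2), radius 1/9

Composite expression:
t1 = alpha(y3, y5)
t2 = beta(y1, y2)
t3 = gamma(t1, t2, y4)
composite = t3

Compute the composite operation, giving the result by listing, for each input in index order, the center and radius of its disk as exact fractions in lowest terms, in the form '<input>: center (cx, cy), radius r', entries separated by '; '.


y1: center (-1/4, 1/18), radius 1/63; y2: center (-1/4, 0), radius 1/45; y3: center (1/4, 11/24), radius 1/144; y4: center (1/2, 1/2), radius 1/9; y5: center (5/24, 25/48), radius 1/120

Each y-disk chains the slot maps above it in gamma; radii multiply.
input y3: composing its 2 substitution steps yields center (1/4, 11/24), radius 1/144
input y5: composing its 2 substitution steps yields center (5/24, 25/48), radius 1/120
input y1: composing its 2 substitution steps yields center (-1/4, 1/18), radius 1/63
input y2: composing its 2 substitution steps yields center (-1/4, 0), radius 1/45
input y4: composing its 1 substitution step yields center (1/2, 1/2), radius 1/9


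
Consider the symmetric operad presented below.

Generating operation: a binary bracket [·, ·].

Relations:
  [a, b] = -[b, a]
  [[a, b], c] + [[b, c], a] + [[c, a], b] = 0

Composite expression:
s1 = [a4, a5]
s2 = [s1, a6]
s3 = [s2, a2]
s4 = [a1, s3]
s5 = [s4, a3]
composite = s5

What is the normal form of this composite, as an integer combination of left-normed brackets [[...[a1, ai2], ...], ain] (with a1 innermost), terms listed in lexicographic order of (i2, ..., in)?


-[[[[[a1, a2], a4], a5], a6], a3] + [[[[[a1, a2], a5], a4], a6], a3] + [[[[[a1, a2], a6], a4], a5], a3] - [[[[[a1, a2], a6], a5], a4], a3] + [[[[[a1, a4], a5], a6], a2], a3] - [[[[[a1, a5], a4], a6], a2], a3] - [[[[[a1, a6], a4], a5], a2], a3] + [[[[[a1, a6], a5], a4], a2], a3]


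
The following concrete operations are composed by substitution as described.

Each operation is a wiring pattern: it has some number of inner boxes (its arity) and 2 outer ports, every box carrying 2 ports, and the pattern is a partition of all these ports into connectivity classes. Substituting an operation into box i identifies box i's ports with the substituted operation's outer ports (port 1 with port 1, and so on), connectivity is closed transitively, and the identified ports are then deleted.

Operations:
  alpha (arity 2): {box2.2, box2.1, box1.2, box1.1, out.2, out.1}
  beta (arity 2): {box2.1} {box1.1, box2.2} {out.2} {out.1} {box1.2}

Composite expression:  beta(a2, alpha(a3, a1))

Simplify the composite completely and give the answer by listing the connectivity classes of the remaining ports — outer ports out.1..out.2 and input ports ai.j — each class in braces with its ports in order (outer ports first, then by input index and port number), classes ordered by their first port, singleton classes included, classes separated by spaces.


Two ports join when wires chain via beta-identified ports.
composing alpha on (a3, a1), with out.j its own outer ports: {out.1, out.2, a1.1, a1.2, a3.1, a3.2}
composing beta on (a2, a3, a1), with out.j its own outer ports: {out.1} {out.2} {a1.1, a1.2, a2.1, a3.1, a3.2} {a2.2}

{out.1} {out.2} {a1.1, a1.2, a2.1, a3.1, a3.2} {a2.2}


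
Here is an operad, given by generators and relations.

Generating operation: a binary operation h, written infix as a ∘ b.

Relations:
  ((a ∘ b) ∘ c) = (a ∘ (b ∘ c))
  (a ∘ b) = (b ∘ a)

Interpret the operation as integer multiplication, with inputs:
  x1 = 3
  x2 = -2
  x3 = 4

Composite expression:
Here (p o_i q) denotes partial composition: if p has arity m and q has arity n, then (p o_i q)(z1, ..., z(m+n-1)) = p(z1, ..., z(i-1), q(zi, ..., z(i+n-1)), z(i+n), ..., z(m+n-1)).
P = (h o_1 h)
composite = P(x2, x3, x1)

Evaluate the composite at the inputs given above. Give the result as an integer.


-24

(x2 ∘ x3) = -8
((x2 ∘ x3) ∘ x1) = -24


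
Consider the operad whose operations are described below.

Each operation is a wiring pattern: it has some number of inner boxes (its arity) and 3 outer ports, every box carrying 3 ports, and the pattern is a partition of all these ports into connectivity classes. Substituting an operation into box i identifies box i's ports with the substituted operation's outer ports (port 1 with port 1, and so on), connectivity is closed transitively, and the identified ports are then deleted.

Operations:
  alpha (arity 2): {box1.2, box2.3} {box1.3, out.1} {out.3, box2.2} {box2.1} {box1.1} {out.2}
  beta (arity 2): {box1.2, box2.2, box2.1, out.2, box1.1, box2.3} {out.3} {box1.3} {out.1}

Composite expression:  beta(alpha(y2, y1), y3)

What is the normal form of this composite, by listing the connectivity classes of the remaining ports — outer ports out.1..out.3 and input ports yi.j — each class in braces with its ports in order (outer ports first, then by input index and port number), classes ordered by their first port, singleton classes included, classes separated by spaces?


Two ports join when wires chain via beta-identified ports.
stage alpha: inputs (y2, y1), connectivity {out.1, y2.3} {out.2} {out.3, y1.2} {y1.1} {y1.3, y2.2} {y2.1}, out.j its boundary
stage beta: inputs (y2, y1, y3), connectivity {out.1} {out.2, y2.3, y3.1, y3.2, y3.3} {out.3} {y1.1} {y1.2} {y1.3, y2.2} {y2.1}, out.j its boundary

{out.1} {out.2, y2.3, y3.1, y3.2, y3.3} {out.3} {y1.1} {y1.2} {y1.3, y2.2} {y2.1}


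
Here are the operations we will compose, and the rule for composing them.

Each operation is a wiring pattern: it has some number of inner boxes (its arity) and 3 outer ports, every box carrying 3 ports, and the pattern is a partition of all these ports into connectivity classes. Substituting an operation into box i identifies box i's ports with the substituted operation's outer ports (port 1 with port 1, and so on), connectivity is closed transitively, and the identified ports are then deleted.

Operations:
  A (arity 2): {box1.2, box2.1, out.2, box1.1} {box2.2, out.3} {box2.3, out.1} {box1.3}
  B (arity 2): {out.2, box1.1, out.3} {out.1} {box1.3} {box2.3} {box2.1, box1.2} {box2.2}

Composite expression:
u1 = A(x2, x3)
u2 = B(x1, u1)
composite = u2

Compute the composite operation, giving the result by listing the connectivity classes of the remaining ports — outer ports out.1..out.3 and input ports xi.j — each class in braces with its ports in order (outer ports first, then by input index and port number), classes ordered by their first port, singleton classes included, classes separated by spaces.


{out.1} {out.2, out.3, x1.1} {x1.2, x3.3} {x1.3} {x2.1, x2.2, x3.1} {x2.3} {x3.2}

Reachability decides: close wires over B-identified ports.
composing A on (x2, x3), with out.j its own outer ports: {out.1, x3.3} {out.2, x2.1, x2.2, x3.1} {out.3, x3.2} {x2.3}
composing B on (x1, x2, x3), with out.j its own outer ports: {out.1} {out.2, out.3, x1.1} {x1.2, x3.3} {x1.3} {x2.1, x2.2, x3.1} {x2.3} {x3.2}


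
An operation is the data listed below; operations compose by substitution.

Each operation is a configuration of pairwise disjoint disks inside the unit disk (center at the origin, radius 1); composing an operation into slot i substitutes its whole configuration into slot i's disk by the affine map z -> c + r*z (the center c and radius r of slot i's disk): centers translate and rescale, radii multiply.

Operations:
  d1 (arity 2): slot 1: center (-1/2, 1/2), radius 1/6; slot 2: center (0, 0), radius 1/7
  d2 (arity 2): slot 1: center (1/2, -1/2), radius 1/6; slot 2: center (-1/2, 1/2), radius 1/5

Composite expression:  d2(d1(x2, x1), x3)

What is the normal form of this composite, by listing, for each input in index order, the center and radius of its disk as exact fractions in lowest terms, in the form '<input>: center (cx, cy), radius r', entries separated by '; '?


x1: center (1/2, -1/2), radius 1/42; x2: center (5/12, -5/12), radius 1/36; x3: center (-1/2, 1/2), radius 1/5

Each x-disk chains the slot maps above it in d2; radii multiply.
x2: after 2 affine steps, its disk has center (5/12, -5/12), radius 1/36
x1: after 2 affine steps, its disk has center (1/2, -1/2), radius 1/42
x3: after 1 affine step, its disk has center (-1/2, 1/2), radius 1/5
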